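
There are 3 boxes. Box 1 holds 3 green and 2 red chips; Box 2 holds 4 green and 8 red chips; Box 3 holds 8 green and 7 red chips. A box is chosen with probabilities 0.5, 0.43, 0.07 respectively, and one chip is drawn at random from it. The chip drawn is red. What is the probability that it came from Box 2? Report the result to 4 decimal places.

Tabulate prior·likelihood by source: [1] prior 0.5, lik 0.4, product 0.2000; [2] prior 0.43, lik 0.6667, product 0.2867; [3] prior 0.07, lik 0.4667, product 0.03267.
Normalizing constant = 0.51933; the posterior for Box 2 is its product over the sum, 0.2867/0.51933 = 0.5520.

Posterior probability ≈ 0.5520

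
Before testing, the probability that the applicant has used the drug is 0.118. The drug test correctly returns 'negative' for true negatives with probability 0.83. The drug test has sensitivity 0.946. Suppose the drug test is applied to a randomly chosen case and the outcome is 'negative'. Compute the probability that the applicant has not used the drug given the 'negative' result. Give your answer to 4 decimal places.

P(¬H | E) ≈ 0.9914

Write H for 'the applicant has used the drug'. Prior odds H:¬H = 0.118/0.882 = 0.13379. For the 'negative' outcome, the likelihood ratio is 0.054/0.83 = 0.065060.
Posterior odds = 0.13379 × 0.065060 = 0.0087042, so P(H|E) = 0.0087042/(1+0.0087042) = 0.0086. Then P(¬H|E) = 1 − 0.0086 = 0.9914.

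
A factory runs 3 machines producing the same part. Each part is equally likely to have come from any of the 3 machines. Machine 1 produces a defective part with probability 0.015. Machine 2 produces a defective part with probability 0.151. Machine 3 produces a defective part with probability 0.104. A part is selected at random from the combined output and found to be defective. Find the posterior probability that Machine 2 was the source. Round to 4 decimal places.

Posterior probability ≈ 0.5593

Tabulate prior·likelihood by source: [1] prior 0.333333, lik 0.015, product 0.005000; [2] prior 0.333333, lik 0.151, product 0.05033; [3] prior 0.333333, lik 0.104, product 0.03467.
Normalizing constant = 0.090000; the posterior for Machine 2 is its product over the sum, 0.05033/0.090000 = 0.5593.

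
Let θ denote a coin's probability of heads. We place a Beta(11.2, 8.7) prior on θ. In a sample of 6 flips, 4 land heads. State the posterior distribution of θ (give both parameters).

Posterior: Beta(15.2, 10.7)

The binomial likelihood is conjugate to the Beta prior: with 4 successes and 2 failures, the posterior is Beta(11.2+4, 8.7+2) = Beta(15.2, 10.7).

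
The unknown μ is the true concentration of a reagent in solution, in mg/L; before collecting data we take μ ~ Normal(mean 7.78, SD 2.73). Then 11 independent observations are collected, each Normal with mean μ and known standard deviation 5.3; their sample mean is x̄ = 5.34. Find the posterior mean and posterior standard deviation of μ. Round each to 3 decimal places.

Posterior mean ≈ 5.963; posterior SD ≈ 1.379

Prior precision 1/τ₀² = 1/2.73² = 0.134176; data precision n/σ² = 11/5.3² = 0.391598.
Posterior precision = 0.134176 + 0.391598 = 0.525774, giving posterior SD = 1/√0.525774 = 1.379.
Posterior mean = (0.134176·7.78 + 0.391598·5.34) / 0.525774 = 5.963.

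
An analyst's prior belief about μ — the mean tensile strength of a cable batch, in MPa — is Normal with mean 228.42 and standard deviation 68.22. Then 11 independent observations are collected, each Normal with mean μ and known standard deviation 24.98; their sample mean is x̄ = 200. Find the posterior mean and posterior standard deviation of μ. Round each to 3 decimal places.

Posterior mean ≈ 200.342; posterior SD ≈ 7.486

With known σ, the Normal prior is conjugate. Weight on the data is w = (n/σ²)/(n/σ² + 1/τ₀²) = 0.0176282/(0.0176282+0.00021487) = 0.98796.
Posterior mean = w·x̄ + (1−w)·μ₀ = 0.98796·200 + 0.012042·228.42 = 200.342. Posterior variance = 1/(0.0176282+0.00021487) = 56.0442, so SD = 7.486.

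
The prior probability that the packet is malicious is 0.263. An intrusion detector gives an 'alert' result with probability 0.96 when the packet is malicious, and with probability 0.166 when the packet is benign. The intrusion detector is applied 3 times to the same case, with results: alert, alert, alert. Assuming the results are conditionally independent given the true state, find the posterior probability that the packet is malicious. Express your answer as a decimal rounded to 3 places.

Posterior P(H) ≈ 0.986

With H the event that the packet is malicious, the joint likelihood of the observed sequence is P(data|H) = 0.96·0.96·0.96 = 0.88474 and P(data|¬H) = 0.166·0.166·0.166 = 0.0045743.
Bayes: P(H|data) = 0.263·0.88474 / (0.263·0.88474 + 0.737·0.0045743) = 0.23269/0.23606 = 0.9857.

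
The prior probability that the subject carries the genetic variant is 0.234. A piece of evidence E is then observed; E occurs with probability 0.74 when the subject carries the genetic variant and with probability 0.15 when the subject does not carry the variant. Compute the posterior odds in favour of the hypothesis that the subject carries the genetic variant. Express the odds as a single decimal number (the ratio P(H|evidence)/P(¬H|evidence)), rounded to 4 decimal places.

Posterior odds ≈ 1.5070

Prior odds = 0.234/(1−0.234) = 0.30548.
Likelihood ratio for E = 0.74/0.15 = 4.9333.
Posterior odds = prior odds × LR = 1.5070.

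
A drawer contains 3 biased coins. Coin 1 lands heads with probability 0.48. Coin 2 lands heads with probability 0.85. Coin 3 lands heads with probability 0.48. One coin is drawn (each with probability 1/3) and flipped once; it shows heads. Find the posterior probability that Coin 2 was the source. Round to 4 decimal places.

P(heads|C1) = 0.48; P(heads|C2) = 0.85; P(heads|C3) = 0.48.
Prior × likelihood for each source: 0.333333·0.48=0.1600, 0.333333·0.85=0.2833, 0.333333·0.48=0.1600. Summing gives P(heads) = 0.60333.
P(Coin 2 | heads) = 0.2833 / 0.60333 = 0.4696.

Posterior probability ≈ 0.4696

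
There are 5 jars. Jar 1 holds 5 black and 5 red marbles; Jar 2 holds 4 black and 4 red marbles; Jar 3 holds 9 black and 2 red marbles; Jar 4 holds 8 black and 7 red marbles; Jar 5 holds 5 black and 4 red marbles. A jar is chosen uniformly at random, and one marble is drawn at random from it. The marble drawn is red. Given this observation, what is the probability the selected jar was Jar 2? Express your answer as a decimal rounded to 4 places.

P(red|Jar 1) = 0.5; P(red|Jar 2) = 0.5; P(red|Jar 3) = 0.1818; P(red|Jar 4) = 0.4667; P(red|Jar 5) = 0.4444.
Prior × likelihood for each source: 0.2·0.5=0.1000, 0.2·0.5=0.1000, 0.2·0.1818=0.03636, 0.2·0.4667=0.09333, 0.2·0.4444=0.08889. Summing gives P(red) = 0.41859.
P(Jar 2 | red) = 0.1000 / 0.41859 = 0.2389.

Posterior probability ≈ 0.2389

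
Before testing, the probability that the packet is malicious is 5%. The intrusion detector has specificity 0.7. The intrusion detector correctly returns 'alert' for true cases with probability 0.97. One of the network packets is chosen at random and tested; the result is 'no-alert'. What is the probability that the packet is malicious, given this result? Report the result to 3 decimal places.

P(H | E) ≈ 0.002

Write H for 'the packet is malicious'. Prior odds H:¬H = 0.05/0.95 = 0.052632. For the 'no-alert' outcome, the likelihood ratio is 0.03/0.7 = 0.042857.
Posterior odds = 0.052632 × 0.042857 = 0.0022556, so P(H|E) = 0.0022556/(1+0.0022556) = 0.002.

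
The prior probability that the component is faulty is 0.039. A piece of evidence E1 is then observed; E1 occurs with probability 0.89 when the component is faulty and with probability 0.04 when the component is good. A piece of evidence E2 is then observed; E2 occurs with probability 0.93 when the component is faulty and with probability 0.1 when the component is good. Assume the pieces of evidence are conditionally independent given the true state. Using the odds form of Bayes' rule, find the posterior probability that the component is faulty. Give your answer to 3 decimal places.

Posterior probability ≈ 0.894

Prior odds = 0.039/(1−0.039) = 0.040583. In log-odds, ln(0.040583) = -3.2044.
Add log likelihood ratios: ln(22.250) + ln(9.3000) = 5.3324.
Posterior log-odds = 2.1279, so posterior odds = exp(2.1279) = 8.3976. Converting, P(H|E) = 8.3976/9.3976 = 0.894.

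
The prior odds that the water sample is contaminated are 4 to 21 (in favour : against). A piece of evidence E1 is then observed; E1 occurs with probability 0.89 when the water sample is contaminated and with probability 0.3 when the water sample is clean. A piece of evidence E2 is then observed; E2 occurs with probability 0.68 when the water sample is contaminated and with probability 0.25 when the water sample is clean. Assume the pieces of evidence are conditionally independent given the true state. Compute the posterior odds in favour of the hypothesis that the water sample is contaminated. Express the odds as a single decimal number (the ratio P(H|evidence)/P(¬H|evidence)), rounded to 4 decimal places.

Prior odds = 4/21 = 0.19048.
Likelihood ratio for E1 = 0.89/0.3 = 2.9667.
Likelihood ratio for E2 = 0.68/0.25 = 2.7200.
Posterior odds = prior odds × LR₁ × LR₂ = 1.5370.

Posterior odds ≈ 1.5370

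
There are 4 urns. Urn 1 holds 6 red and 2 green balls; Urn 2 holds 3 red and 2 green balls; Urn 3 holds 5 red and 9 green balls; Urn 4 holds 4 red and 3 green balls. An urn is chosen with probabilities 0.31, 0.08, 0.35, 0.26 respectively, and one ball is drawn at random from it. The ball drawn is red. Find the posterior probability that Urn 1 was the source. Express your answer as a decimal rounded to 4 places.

Posterior probability ≈ 0.4196

P(red|Urn 1) = 0.75; P(red|Urn 2) = 0.6; P(red|Urn 3) = 0.3571; P(red|Urn 4) = 0.5714.
Prior × likelihood for each source: 0.31·0.75=0.2325, 0.08·0.6=0.04800, 0.35·0.3571=0.1250, 0.26·0.5714=0.1486. Summing gives P(red) = 0.55407.
P(Urn 1 | red) = 0.2325 / 0.55407 = 0.4196.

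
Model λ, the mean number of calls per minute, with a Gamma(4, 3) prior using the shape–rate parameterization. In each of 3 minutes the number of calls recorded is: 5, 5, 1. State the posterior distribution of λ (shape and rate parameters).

The Poisson likelihood adds the total count to the shape and the number of exposure periods to the rate. Here ∑xᵢ = 11 and n = 3, so shape 4→15 and rate 3→6.

Posterior: Gamma(shape=15, rate=6)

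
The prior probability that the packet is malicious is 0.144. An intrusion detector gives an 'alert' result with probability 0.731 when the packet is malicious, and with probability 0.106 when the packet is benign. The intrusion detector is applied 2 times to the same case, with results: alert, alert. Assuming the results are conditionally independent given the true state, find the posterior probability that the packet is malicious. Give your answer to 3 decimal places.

With H the event that the packet is malicious, the joint likelihood of the observed sequence is P(data|H) = 0.731·0.731 = 0.53436 and P(data|¬H) = 0.106·0.106 = 0.011236.
Bayes: P(H|data) = 0.144·0.53436 / (0.144·0.53436 + 0.856·0.011236) = 0.076948/0.086566 = 0.8889.

Posterior P(H) ≈ 0.889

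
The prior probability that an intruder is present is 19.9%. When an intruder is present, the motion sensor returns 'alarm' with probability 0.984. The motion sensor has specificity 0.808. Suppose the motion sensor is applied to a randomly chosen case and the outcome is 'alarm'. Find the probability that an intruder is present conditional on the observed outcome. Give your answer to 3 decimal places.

P(H | E) ≈ 0.560

Let H be the event that an intruder is present. P(H) = 0.199, so P(¬H) = 0.801. With E the 'alarm' result, P(E|H) = 0.984 and P(E|¬H) = 0.192.
P(E) = 0.984·0.199 + 0.192·0.801 = 0.19582 + 0.15379 = 0.34961.
By Bayes' theorem, P(H|E) = 0.19582 / 0.34961 = 0.560.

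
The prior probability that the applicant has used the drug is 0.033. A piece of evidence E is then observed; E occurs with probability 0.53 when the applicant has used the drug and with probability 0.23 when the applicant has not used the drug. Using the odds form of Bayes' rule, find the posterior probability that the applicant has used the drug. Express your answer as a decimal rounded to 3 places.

Posterior probability ≈ 0.073

Prior odds = 0.033/(1−0.033) = 0.034126. In log-odds, ln(0.034126) = -3.3777.
Add log likelihood ratio: ln(2.3043) = 0.83480.
Posterior log-odds = -2.5429, so posterior odds = exp(-2.5429) = 0.078639. Converting, P(H|E) = 0.078639/1.0786 = 0.073.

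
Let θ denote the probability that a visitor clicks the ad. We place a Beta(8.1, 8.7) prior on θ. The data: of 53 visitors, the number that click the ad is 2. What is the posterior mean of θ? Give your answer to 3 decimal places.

Observing 2 successes and 51 failures updates Beta(8.1, 8.7) by adding the success and failure counts to the two shape parameters: α = 8.1+2 = 10.1, β = 8.7+51 = 59.7.
Posterior mean = α/(α+β) = 10.1/69.8 = 0.145.

Posterior mean ≈ 0.145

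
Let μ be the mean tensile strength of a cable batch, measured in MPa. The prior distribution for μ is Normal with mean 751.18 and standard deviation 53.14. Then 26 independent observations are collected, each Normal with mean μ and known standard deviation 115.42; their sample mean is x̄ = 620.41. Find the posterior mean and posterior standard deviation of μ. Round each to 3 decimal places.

Posterior mean ≈ 640.494; posterior SD ≈ 20.825

With known σ, the Normal prior is conjugate. Weight on the data is w = (n/σ²)/(n/σ² + 1/τ₀²) = 0.00195169/(0.00195169+0.00035413) = 0.84642.
Posterior mean = w·x̄ + (1−w)·μ₀ = 0.84642·620.41 + 0.15358·751.18 = 640.494. Posterior variance = 1/(0.00195169+0.00035413) = 433.686, so SD = 20.825.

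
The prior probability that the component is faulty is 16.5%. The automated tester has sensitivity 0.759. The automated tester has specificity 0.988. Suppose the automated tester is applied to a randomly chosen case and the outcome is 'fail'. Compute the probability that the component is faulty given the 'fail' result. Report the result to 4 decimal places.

P(H | E) ≈ 0.9259

Let H be the event that the component is faulty. P(H) = 0.165, so P(¬H) = 0.835. With E the 'fail' result, P(E|H) = 0.759 and P(E|¬H) = 0.012.
P(E) = 0.759·0.165 + 0.012·0.835 = 0.12524 + 0.010020 = 0.13526.
By Bayes' theorem, P(H|E) = 0.12524 / 0.13526 = 0.9259.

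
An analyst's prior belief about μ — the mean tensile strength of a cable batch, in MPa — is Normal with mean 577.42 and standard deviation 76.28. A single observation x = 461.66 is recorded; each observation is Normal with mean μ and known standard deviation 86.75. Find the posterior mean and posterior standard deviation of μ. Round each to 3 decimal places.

With known σ, the Normal prior is conjugate. Weight on the data is w = (n/σ²)/(n/σ² + 1/τ₀²) = 0.00013288/(0.00013288+0.00017186) = 0.43604.
Posterior mean = w·x̄ + (1−w)·μ₀ = 0.43604·461.66 + 0.56396·577.42 = 526.944. Posterior variance = 1/(0.00013288+0.00017186) = 3281.46, so SD = 57.284.

Posterior mean ≈ 526.944; posterior SD ≈ 57.284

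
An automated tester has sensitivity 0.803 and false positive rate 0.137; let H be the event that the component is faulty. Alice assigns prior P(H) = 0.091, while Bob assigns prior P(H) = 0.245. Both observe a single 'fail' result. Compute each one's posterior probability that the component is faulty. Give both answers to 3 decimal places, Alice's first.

P('+'|H) = 0.803, P('+'|¬H) = 0.137.
Alice: numerator 0.803·0.091 = 0.073073; evidence = 0.073073+0.137·0.909 = 0.19761; posterior = 0.370.
Bob: numerator 0.803·0.245 = 0.19674; evidence = 0.19674+0.137·0.755 = 0.30017; posterior = 0.655.

Alice: 0.370; Bob: 0.655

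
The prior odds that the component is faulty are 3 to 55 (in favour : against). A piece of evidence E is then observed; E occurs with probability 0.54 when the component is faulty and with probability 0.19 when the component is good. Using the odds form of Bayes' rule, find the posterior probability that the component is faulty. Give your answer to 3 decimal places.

Prior odds = 3/55 = 0.054545.
Likelihood ratio for E = 0.54/0.19 = 2.8421.
Posterior odds = prior odds × LR = 0.15502.
Posterior probability = odds/(1+odds) = 0.15502/1.1550 = 0.134.

Posterior probability ≈ 0.134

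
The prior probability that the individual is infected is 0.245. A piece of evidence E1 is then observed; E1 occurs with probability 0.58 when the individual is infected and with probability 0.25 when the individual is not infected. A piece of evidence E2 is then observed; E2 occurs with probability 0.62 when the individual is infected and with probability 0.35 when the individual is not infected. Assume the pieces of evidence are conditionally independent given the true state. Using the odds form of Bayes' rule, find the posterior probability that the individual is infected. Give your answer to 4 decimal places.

Prior odds = 0.245/(1−0.245) = 0.32450. In log-odds, ln(0.32450) = -1.1255.
Add log likelihood ratios: ln(2.3200) + ln(1.7714) = 1.4134.
Posterior log-odds = 0.28789, so posterior odds = exp(0.28789) = 1.3336. Converting, P(H|E) = 1.3336/2.3336 = 0.5715.

Posterior probability ≈ 0.5715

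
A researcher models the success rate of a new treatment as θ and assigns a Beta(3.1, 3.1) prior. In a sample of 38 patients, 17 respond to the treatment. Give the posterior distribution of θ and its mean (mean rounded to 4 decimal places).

Observing 17 successes and 21 failures updates Beta(3.1, 3.1) by adding the success and failure counts to the two shape parameters: α = 3.1+17 = 20.1, β = 3.1+21 = 24.1.
E[θ | data] = 20.1/(20.1+24.1) = 0.4548.

Posterior: Beta(20.1, 24.1); mean ≈ 0.4548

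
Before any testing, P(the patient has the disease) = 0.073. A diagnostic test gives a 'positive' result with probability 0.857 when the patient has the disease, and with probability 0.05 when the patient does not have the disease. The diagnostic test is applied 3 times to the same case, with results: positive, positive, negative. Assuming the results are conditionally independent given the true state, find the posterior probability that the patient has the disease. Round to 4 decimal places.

With H the event that the patient has the disease, the joint likelihood of the observed sequence is P(data|H) = 0.857·0.857·0.143 = 0.10503 and P(data|¬H) = 0.05·0.05·0.95 = 0.0023750.
Bayes: P(H|data) = 0.073·0.10503 / (0.073·0.10503 + 0.927·0.0023750) = 0.0076669/0.0098685 = 0.7769.

Posterior P(H) ≈ 0.7769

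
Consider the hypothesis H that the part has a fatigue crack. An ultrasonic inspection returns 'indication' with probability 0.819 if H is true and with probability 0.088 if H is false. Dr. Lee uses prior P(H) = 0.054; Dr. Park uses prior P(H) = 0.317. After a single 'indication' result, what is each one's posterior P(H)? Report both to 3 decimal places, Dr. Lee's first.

Dr. Lee: 0.347; Dr. Park: 0.812

The likelihood ratio for an 'indication' result is 0.819/0.088 = 9.3068.
Dr. Lee: prior odds 0.054/0.946 = 0.057082; posterior odds 0.53126; posterior probability 0.347.
Dr. Park: prior odds 0.317/0.683 = 0.46413; posterior odds 4.3196; posterior probability 0.812.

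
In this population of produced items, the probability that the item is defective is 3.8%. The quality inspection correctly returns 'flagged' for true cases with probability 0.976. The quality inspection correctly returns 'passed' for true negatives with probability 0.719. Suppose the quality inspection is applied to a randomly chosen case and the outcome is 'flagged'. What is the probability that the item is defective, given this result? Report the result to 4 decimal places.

P(H | E) ≈ 0.1206

Let H be the event that the item is defective. P(H) = 0.038, so P(¬H) = 0.962. With E the 'flagged' result, P(E|H) = 0.976 and P(E|¬H) = 0.281.
P(E) = 0.976·0.038 + 0.281·0.962 = 0.037088 + 0.27032 = 0.30741.
By Bayes' theorem, P(H|E) = 0.037088 / 0.30741 = 0.1206.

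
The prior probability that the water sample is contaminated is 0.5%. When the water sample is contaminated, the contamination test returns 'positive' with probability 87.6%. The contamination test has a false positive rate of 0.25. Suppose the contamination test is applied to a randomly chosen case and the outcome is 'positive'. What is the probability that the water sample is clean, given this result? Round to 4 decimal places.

Write H for 'the water sample is contaminated'. Prior odds H:¬H = 0.005/0.995 = 0.0050251. For the 'positive' outcome, the likelihood ratio is 0.876/0.25 = 3.5040.
Posterior odds = 0.0050251 × 3.5040 = 0.017608, so P(H|E) = 0.017608/(1+0.017608) = 0.0173. Then P(¬H|E) = 1 − 0.0173 = 0.9827.

P(¬H | E) ≈ 0.9827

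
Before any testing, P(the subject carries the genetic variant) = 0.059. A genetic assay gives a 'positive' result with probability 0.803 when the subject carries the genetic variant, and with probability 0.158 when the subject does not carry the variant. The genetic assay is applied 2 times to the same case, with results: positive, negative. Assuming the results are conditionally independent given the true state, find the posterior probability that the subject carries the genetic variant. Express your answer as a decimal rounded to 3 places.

With H the event that the subject carries the genetic variant, the joint likelihood of the observed sequence is P(data|H) = 0.803·0.197 = 0.15819 and P(data|¬H) = 0.158·0.842 = 0.13304.
Bayes: P(H|data) = 0.059·0.15819 / (0.059·0.15819 + 0.941·0.13304) = 0.0093333/0.13452 = 0.0694.

Posterior P(H) ≈ 0.069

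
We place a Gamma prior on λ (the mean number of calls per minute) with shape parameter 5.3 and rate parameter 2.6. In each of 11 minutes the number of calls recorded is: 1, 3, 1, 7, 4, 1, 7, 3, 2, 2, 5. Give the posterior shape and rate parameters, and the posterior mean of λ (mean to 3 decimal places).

Posterior: Gamma(shape=41.3, rate=13.6); mean ≈ 3.037

The Poisson likelihood adds the total count to the shape and the number of exposure periods to the rate. Here ∑xᵢ = 36 and n = 11, so shape 5.3→41.3 and rate 2.6→13.6.
E[λ | data] = 41.3/13.6 = 3.037.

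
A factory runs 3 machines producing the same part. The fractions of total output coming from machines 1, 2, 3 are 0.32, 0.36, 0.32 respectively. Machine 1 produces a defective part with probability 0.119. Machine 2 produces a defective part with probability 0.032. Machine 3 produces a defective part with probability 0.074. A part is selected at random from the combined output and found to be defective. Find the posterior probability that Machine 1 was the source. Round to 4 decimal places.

P(defective|M1) = 0.119; P(defective|M2) = 0.032; P(defective|M3) = 0.074.
Prior × likelihood for each source: 0.32·0.119=0.03808, 0.36·0.032=0.01152, 0.32·0.074=0.02368. Summing gives P(defective) = 0.073280.
P(Machine 1 | defective) = 0.03808 / 0.073280 = 0.5197.

Posterior probability ≈ 0.5197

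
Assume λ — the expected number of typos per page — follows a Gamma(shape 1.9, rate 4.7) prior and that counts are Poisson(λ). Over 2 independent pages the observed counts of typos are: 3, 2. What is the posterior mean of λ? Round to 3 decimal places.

Posterior mean ≈ 1.030

The Poisson likelihood adds the total count to the shape and the number of exposure periods to the rate. Here ∑xᵢ = 5 and n = 2, so shape 1.9→6.9 and rate 4.7→6.7.
E[λ | data] = 6.9/6.7 = 1.030.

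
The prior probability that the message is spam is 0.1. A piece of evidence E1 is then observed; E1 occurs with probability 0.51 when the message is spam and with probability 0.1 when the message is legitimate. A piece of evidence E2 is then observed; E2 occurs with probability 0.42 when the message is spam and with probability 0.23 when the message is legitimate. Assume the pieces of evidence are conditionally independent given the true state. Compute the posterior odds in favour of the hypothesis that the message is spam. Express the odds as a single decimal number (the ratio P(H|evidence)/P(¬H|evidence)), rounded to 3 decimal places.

Posterior odds ≈ 1.035

Prior odds = 0.1/(1−0.1) = 0.11111. In log-odds, ln(0.11111) = -2.1972.
Add log likelihood ratios: ln(5.1000) + ln(1.8261) = 2.2314.
Posterior log-odds = 0.034191, so posterior odds = exp(0.034191) = 1.0348.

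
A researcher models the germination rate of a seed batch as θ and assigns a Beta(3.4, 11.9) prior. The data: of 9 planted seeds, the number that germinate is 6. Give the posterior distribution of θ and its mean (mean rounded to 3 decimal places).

Observing 6 successes and 3 failures updates Beta(3.4, 11.9) by adding the success and failure counts to the two shape parameters: α = 3.4+6 = 9.4, β = 11.9+3 = 14.9.
Posterior mean = α/(α+β) = 9.4/24.3 = 0.387.

Posterior: Beta(9.4, 14.9); mean ≈ 0.387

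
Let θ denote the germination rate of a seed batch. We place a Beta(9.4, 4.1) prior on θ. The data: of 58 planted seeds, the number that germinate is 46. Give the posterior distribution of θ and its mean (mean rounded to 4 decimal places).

Posterior: Beta(55.4, 16.1); mean ≈ 0.7748

The binomial likelihood is conjugate to the Beta prior: with 46 successes and 12 failures, the posterior is Beta(9.4+46, 4.1+12) = Beta(55.4, 16.1).
E[θ | data] = 55.4/(55.4+16.1) = 0.7748.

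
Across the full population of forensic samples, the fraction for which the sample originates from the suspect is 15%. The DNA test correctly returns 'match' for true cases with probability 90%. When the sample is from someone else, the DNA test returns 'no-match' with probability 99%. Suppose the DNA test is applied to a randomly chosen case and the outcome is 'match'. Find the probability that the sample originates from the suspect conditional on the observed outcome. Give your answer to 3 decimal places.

P(H | E) ≈ 0.941

Let H be the event that the sample originates from the suspect. P(H) = 0.15, so P(¬H) = 0.85. With E the 'match' result, P(E|H) = 0.9 and P(E|¬H) = 0.01.
P(E) = 0.9·0.15 + 0.01·0.85 = 0.13500 + 0.0085000 = 0.14350.
By Bayes' theorem, P(H|E) = 0.13500 / 0.14350 = 0.941.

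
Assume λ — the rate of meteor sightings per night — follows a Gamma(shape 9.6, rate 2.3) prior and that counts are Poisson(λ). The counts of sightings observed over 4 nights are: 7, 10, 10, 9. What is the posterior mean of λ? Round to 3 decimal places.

Posterior mean ≈ 7.238

Total count ∑xᵢ = 36 over n = 4 nights.
Gamma is conjugate to the Poisson likelihood: posterior is Gamma(shape = 9.6+36 = 45.6, rate = 2.3+4 = 6.3).
Posterior mean = shape/rate = 45.6/6.3 = 7.238.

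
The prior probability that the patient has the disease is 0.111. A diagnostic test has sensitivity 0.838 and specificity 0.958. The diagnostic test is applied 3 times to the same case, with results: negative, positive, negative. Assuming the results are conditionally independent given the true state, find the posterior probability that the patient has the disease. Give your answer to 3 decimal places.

Posterior P(H) ≈ 0.067

With H the event that the patient has the disease, the joint likelihood of the observed sequence is P(data|H) = 0.162·0.838·0.162 = 0.021992 and P(data|¬H) = 0.958·0.042·0.958 = 0.038546.
Bayes: P(H|data) = 0.111·0.021992 / (0.111·0.021992 + 0.889·0.038546) = 0.0024412/0.036709 = 0.0665.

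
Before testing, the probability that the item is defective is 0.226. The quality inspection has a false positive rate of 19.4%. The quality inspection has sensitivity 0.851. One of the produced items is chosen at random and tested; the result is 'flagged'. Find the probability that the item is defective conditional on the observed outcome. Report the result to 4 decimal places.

Let H be the event that the item is defective. P(H) = 0.226, so P(¬H) = 0.774. With E the 'flagged' result, P(E|H) = 0.851 and P(E|¬H) = 0.194.
P(E) = 0.851·0.226 + 0.194·0.774 = 0.19233 + 0.15016 = 0.34248.
By Bayes' theorem, P(H|E) = 0.19233 / 0.34248 = 0.5616.

P(H | E) ≈ 0.5616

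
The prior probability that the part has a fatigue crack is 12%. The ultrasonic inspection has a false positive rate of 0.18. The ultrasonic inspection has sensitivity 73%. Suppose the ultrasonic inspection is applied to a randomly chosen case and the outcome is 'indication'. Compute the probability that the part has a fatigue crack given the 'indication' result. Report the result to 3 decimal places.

P(H | E) ≈ 0.356

Write H for 'the part has a fatigue crack'. Prior odds H:¬H = 0.12/0.88 = 0.13636. For the 'indication' outcome, the likelihood ratio is 0.73/0.18 = 4.0556.
Posterior odds = 0.13636 × 4.0556 = 0.55303, so P(H|E) = 0.55303/(1+0.55303) = 0.356.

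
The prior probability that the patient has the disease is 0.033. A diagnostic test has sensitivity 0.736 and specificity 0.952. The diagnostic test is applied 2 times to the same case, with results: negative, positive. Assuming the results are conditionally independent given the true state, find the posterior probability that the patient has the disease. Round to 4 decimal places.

With H the event that the patient has the disease, the joint likelihood of the observed sequence is P(data|H) = 0.264·0.736 = 0.19430 and P(data|¬H) = 0.952·0.048 = 0.045696.
Bayes: P(H|data) = 0.033·0.19430 / (0.033·0.19430 + 0.967·0.045696) = 0.0064120/0.050600 = 0.1267.

Posterior P(H) ≈ 0.1267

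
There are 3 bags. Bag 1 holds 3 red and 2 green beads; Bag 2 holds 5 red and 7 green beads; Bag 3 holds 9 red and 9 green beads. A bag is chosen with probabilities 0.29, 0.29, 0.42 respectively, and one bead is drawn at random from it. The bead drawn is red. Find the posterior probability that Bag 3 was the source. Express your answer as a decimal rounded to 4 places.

P(red|Bag 1) = 0.6; P(red|Bag 2) = 0.4167; P(red|Bag 3) = 0.5.
Prior × likelihood for each source: 0.29·0.6=0.1740, 0.29·0.4167=0.1208, 0.42·0.5=0.2100. Summing gives P(red) = 0.50483.
P(Bag 3 | red) = 0.2100 / 0.50483 = 0.4160.

Posterior probability ≈ 0.4160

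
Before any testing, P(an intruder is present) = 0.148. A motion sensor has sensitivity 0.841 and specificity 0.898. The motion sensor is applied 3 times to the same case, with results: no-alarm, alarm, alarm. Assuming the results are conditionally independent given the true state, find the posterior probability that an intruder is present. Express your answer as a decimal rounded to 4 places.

Let H be the event that an intruder is present; start with P(H) = 0.148. P('alarm'|H) = 0.841, P('alarm'|¬H) = 0.102.
Update on result 1 ('no-alarm'): P(H) ← 0.159·0.1480 / (0.159·0.1480 + 0.898·0.8520) = 0.023532/0.78863 = 0.0298.
Update on result 2 ('alarm'): P(H) ← 0.841·0.0298 / (0.841·0.0298 + 0.102·0.9702) = 0.025095/0.12405 = 0.2023.
Update on result 3 ('alarm'): P(H) ← 0.841·0.2023 / (0.841·0.2023 + 0.102·0.7977) = 0.17013/0.25149 = 0.6765.

Posterior P(H) ≈ 0.6765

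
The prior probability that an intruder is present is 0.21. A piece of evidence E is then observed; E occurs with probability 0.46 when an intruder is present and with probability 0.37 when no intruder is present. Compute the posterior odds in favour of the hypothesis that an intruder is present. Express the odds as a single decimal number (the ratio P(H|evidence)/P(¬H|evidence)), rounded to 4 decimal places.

Prior odds = 0.21/(1−0.21) = 0.26582. In log-odds, ln(0.26582) = -1.3249.
Add log likelihood ratio: ln(1.2432) = 0.21772.
Posterior log-odds = -1.1072, so posterior odds = exp(-1.1072) = 0.33048.

Posterior odds ≈ 0.3305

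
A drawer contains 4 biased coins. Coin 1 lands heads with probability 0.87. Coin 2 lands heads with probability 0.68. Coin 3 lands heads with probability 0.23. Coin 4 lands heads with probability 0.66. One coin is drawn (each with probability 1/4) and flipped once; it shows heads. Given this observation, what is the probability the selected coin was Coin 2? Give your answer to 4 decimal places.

Tabulate prior·likelihood by source: [1] prior 0.25, lik 0.87, product 0.2175; [2] prior 0.25, lik 0.68, product 0.1700; [3] prior 0.25, lik 0.23, product 0.05750; [4] prior 0.25, lik 0.66, product 0.1650.
Normalizing constant = 0.61000; the posterior for Coin 2 is its product over the sum, 0.1700/0.61000 = 0.2787.

Posterior probability ≈ 0.2787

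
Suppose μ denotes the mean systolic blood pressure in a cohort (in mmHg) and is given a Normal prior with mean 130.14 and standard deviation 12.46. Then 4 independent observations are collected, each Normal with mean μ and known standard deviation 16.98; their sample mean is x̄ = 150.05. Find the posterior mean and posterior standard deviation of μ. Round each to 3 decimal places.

Posterior mean ≈ 143.737; posterior SD ≈ 7.016

Prior precision 1/τ₀² = 1/12.46² = 0.00644116; data precision n/σ² = 4/16.98² = 0.0138735.
Posterior precision = 0.00644116 + 0.0138735 = 0.0203146, giving posterior SD = 1/√0.0203146 = 7.016.
Posterior mean = (0.00644116·130.14 + 0.0138735·150.05) / 0.0203146 = 143.737.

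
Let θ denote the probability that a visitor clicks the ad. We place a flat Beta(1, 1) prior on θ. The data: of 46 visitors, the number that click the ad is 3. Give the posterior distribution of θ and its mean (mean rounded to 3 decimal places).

Posterior: Beta(4, 44); mean ≈ 0.083

Observing 3 successes and 43 failures updates Beta(1, 1) by adding the success and failure counts to the two shape parameters: α = 1+3 = 4, β = 1+43 = 44.
E[θ | data] = 4/(4+44) = 0.083.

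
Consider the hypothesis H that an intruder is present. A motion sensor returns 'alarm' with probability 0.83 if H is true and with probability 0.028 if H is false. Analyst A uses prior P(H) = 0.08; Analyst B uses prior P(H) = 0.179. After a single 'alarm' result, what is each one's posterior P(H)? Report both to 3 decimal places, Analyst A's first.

Analyst A: 0.720; Analyst B: 0.866

P('+'|H) = 0.83, P('+'|¬H) = 0.028.
Analyst A: numerator 0.83·0.08 = 0.066400; evidence = 0.066400+0.028·0.92 = 0.092160; posterior = 0.720.
Analyst B: numerator 0.83·0.179 = 0.14857; evidence = 0.14857+0.028·0.821 = 0.17156; posterior = 0.866.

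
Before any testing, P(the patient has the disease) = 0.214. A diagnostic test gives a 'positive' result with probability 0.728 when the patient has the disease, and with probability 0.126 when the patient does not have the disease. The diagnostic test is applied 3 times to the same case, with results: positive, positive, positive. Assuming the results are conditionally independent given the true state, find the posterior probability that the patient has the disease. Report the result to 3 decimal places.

Posterior P(H) ≈ 0.981

Let H be the event that the patient has the disease; start with P(H) = 0.214. P('positive'|H) = 0.728, P('positive'|¬H) = 0.126.
Update on result 1 ('positive'): P(H) ← 0.728·0.2140 / (0.728·0.2140 + 0.126·0.7860) = 0.15579/0.25483 = 0.6114.
Update on result 2 ('positive'): P(H) ← 0.728·0.6114 / (0.728·0.6114 + 0.126·0.3886) = 0.44507/0.49404 = 0.9009.
Update on result 3 ('positive'): P(H) ← 0.728·0.9009 / (0.728·0.9009 + 0.126·0.0991) = 0.65584/0.66833 = 0.9813.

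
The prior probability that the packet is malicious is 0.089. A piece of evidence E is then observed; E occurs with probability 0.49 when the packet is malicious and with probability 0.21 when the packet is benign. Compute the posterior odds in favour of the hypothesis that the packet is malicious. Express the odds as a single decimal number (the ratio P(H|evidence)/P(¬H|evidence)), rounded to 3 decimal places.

Prior odds = 0.089/(1−0.089) = 0.097695. In log-odds, ln(0.097695) = -2.3259.
Add log likelihood ratio: ln(2.3333) = 0.84730.
Posterior log-odds = -1.4786, so posterior odds = exp(-1.4786) = 0.22795.

Posterior odds ≈ 0.228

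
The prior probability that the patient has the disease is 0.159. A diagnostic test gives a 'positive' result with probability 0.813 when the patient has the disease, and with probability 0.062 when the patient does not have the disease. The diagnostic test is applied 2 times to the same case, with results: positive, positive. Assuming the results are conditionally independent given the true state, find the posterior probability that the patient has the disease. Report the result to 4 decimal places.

Posterior P(H) ≈ 0.9702

Let H be the event that the patient has the disease; start with P(H) = 0.159. P('positive'|H) = 0.813, P('positive'|¬H) = 0.062.
Update on result 1 ('positive'): P(H) ← 0.813·0.1590 / (0.813·0.1590 + 0.062·0.8410) = 0.12927/0.18141 = 0.7126.
Update on result 2 ('positive'): P(H) ← 0.813·0.7126 / (0.813·0.7126 + 0.062·0.2874) = 0.57932/0.59714 = 0.9702.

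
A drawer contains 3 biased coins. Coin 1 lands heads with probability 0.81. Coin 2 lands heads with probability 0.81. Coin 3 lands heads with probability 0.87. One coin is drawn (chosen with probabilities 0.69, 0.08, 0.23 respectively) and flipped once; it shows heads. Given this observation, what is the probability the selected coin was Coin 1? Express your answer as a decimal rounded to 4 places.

Tabulate prior·likelihood by source: [1] prior 0.69, lik 0.81, product 0.5589; [2] prior 0.08, lik 0.81, product 0.06480; [3] prior 0.23, lik 0.87, product 0.2001.
Normalizing constant = 0.82380; the posterior for Coin 1 is its product over the sum, 0.5589/0.82380 = 0.6784.

Posterior probability ≈ 0.6784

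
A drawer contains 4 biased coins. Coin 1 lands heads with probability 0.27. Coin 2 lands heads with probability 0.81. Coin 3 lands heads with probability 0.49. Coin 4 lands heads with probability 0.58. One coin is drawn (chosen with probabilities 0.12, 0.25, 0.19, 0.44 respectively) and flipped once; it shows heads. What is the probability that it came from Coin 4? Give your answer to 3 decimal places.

Posterior probability ≈ 0.438

P(heads|C1) = 0.27; P(heads|C2) = 0.81; P(heads|C3) = 0.49; P(heads|C4) = 0.58.
Prior × likelihood for each source: 0.12·0.27=0.03240, 0.25·0.81=0.2025, 0.19·0.49=0.09310, 0.44·0.58=0.2552. Summing gives P(heads) = 0.58320.
P(Coin 4 | heads) = 0.2552 / 0.58320 = 0.438.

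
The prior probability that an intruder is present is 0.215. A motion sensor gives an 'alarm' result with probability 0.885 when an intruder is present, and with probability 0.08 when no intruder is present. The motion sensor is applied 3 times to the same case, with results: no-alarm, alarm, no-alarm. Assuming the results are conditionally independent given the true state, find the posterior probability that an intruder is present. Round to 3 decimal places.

Posterior P(H) ≈ 0.045

Let H be the event that an intruder is present; start with P(H) = 0.215. P('alarm'|H) = 0.885, P('alarm'|¬H) = 0.08.
Update on result 1 ('no-alarm'): P(H) ← 0.115·0.2150 / (0.115·0.2150 + 0.92·0.7850) = 0.024725/0.74693 = 0.0331.
Update on result 2 ('alarm'): P(H) ← 0.885·0.0331 / (0.885·0.0331 + 0.08·0.9669) = 0.029296/0.10665 = 0.2747.
Update on result 3 ('no-alarm'): P(H) ← 0.115·0.2747 / (0.115·0.2747 + 0.92·0.7253) = 0.031590/0.69887 = 0.0452.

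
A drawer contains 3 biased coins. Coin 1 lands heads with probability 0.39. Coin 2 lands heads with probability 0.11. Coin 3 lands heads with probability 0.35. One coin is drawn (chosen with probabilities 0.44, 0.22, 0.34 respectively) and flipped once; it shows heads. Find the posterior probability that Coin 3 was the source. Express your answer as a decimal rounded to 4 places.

Posterior probability ≈ 0.3780

Tabulate prior·likelihood by source: [1] prior 0.44, lik 0.39, product 0.1716; [2] prior 0.22, lik 0.11, product 0.02420; [3] prior 0.34, lik 0.35, product 0.1190.
Normalizing constant = 0.31480; the posterior for Coin 3 is its product over the sum, 0.1190/0.31480 = 0.3780.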